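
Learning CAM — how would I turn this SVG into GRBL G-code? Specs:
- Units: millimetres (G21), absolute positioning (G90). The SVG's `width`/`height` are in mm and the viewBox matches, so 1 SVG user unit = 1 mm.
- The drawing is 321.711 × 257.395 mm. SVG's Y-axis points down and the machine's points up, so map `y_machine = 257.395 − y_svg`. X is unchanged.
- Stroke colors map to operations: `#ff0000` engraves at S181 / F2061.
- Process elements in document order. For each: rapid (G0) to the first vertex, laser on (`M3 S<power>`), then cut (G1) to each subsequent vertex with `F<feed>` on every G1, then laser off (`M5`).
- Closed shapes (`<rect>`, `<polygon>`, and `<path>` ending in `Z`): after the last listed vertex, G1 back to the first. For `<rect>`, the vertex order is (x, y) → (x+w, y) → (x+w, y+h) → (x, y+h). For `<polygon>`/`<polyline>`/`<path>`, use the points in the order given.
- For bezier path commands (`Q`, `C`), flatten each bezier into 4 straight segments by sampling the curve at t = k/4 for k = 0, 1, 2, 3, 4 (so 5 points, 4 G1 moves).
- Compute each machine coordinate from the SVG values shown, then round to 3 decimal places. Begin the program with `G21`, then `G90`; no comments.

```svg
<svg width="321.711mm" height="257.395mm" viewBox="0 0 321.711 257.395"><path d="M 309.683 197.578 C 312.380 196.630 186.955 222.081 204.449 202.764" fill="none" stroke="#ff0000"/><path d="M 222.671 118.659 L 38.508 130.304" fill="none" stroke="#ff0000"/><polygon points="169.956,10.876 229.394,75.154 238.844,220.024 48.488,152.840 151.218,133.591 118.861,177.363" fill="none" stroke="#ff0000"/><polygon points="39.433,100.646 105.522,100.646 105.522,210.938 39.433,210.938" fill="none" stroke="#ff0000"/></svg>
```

G21
G90
G0 X309.683 Y59.817
M3 S181
G1 X291.918 Y56.690 F2061
G1 X251.517 Y50.336 F2061
G1 X213.891 Y47.425 F2061
G1 X204.449 Y54.631 F2061
M5
G0 X222.671 Y138.736
M3 S181
G1 X38.508 Y127.091 F2061
M5
G0 X169.956 Y246.519
M3 S181
G1 X229.394 Y182.241 F2061
G1 X238.844 Y37.371 F2061
G1 X48.488 Y104.555 F2061
G1 X151.218 Y123.804 F2061
G1 X118.861 Y80.032 F2061
G1 X169.956 Y246.519 F2061
M5
G0 X39.433 Y156.749
M3 S181
G1 X105.522 Y156.749 F2061
G1 X105.522 Y46.457 F2061
G1 X39.433 Y46.457 F2061
G1 X39.433 Y156.749 F2061
M5

Since the viewBox matches the mm dimensions, user units are millimetres directly. The only transform is the Y-flip y_m = 257.395 − y_svg.

Shape 1 is a cubic bezier drawn with `<path>`. Its stroke #ff0000 means engrave at S181, F2061. After flipping Y the toolpath is (309.683,59.817) → (291.918,56.690) → (251.517,50.336) → (213.891,47.425) → (204.449,54.631).

Shape 2 is a line segment drawn with `<path>`. Its stroke #ff0000 means engrave at S181, F2061. After flipping Y the toolpath is (222.671,138.736) → (38.508,127.091).

Shape 3 is a closed polygon drawn with `<polygon>`. Its stroke #ff0000 means engrave at S181, F2061. After flipping Y the toolpath is (169.956,246.519) → (229.394,182.241) → (238.844,37.371) → (48.488,104.555) → (151.218,123.804) → (118.861,80.032) → (169.956,246.519), returning to the start.

Shape 4 is a rectangle drawn with `<polygon>`. Its stroke #ff0000 means engrave at S181, F2061. After flipping Y the toolpath is (39.433,156.749) → (105.522,156.749) → (105.522,46.457) → (39.433,46.457) → (39.433,156.749), returning to the start.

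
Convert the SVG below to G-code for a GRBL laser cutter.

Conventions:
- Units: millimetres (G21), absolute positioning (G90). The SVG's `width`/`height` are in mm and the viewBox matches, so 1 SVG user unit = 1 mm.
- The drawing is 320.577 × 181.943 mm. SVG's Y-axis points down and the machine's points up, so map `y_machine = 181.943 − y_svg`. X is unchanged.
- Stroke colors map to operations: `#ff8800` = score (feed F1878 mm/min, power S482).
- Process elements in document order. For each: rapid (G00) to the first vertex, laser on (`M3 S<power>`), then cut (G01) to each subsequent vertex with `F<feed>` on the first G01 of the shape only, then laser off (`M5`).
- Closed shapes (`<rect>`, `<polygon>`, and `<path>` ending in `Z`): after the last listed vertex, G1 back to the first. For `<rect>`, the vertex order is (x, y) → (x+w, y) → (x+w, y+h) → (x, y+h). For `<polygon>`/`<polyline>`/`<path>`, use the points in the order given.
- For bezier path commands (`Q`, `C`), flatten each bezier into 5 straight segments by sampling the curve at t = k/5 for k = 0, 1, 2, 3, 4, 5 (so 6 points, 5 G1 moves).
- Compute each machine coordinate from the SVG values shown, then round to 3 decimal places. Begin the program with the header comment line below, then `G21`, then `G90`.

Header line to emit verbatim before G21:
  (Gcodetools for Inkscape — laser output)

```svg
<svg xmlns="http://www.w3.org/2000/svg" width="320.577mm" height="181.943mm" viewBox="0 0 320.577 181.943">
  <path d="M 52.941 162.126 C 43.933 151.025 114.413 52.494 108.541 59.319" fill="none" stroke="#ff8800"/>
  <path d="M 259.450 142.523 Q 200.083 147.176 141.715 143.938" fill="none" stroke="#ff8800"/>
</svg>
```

(Gcodetools for Inkscape — laser output)
G21
G90
G00 X52.941 Y19.817
M3 S482
G01 X55.828 Y35.427 F1878
G01 X70.312 Y62.766
G01 X88.912 Y92.581
G01 X104.149 Y115.619
G01 X108.541 Y122.624
M5
G00 X259.450 Y39.420
M3 S482
G01 X235.743 Y37.874 F1878
G01 X212.116 Y36.960
G01 X188.569 Y36.677
G01 X165.102 Y37.025
G01 X141.715 Y38.005
M5

viewBox `0 0 320.577 181.943` with mm width/height → 1 unit = 1 mm. Flip: y_m = 181.943 − y_svg.

**Shape 1** — `<path>` cubic bezier, stroke `#ff8800` → score (S482, F1878). Control points (SVG): P0=(52.941,162.126), P1=(43.933,151.025), P2=(114.413,52.494), P3=(108.541,59.319); sampled at t=k/5. Machine vertices: (52.941,19.817) → (55.828,35.427) → (70.312,62.766) → (88.912,92.581) → (104.149,115.619) → (108.541,122.624). Open path.

**Shape 2** — `<path>` quadratic bezier, stroke `#ff8800` → score (S482, F1878). Control points (SVG): P0=(259.450,142.523), P1=(200.083,147.176), P2=(141.715,143.938); sampled at t=k/5. Machine vertices: (259.450,39.420) → (235.743,37.874) → (212.116,36.960) → (188.569,36.677) → (165.102,37.025) → (141.715,38.005). Open path.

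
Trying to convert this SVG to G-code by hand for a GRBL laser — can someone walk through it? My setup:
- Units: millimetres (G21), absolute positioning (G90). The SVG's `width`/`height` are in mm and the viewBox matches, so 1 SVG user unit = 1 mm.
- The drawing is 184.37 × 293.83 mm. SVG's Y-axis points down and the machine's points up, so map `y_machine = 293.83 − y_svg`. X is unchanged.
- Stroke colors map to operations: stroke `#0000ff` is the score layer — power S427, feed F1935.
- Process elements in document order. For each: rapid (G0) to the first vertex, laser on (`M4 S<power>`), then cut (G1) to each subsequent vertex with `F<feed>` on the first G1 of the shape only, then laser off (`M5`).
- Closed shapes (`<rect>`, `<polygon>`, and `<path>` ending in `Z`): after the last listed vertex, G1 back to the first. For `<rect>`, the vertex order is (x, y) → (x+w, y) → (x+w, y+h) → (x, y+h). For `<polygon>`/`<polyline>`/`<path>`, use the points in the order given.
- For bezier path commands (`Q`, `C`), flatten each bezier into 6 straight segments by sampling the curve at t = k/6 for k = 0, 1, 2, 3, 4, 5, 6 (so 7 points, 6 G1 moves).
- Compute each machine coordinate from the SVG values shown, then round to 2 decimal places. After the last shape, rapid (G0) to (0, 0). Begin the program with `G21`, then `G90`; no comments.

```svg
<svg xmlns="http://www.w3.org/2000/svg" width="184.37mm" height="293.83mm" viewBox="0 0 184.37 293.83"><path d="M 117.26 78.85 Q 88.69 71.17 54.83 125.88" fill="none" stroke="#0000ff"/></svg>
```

G21
G90
G0 X117.26 Y214.98
M4 S427
G1 X107.59 Y215.81 F1935
G1 X97.63 Y213.17
G1 X87.37 Y207.06
G1 X76.82 Y197.49
G1 X65.97 Y184.45
G1 X54.83 Y167.95
M5
G0 X0.00 Y0.00

1 u = 1 mm; y_m = 293.83 − y.

[1] `<path>` quadratic bezier, #0000ff→score S427 F1935: (117.26,214.98) → (107.59,215.81) → (97.63,213.17) → (87.37,207.06) → (76.82,197.49) → (65.97,184.45) → (54.83,167.95)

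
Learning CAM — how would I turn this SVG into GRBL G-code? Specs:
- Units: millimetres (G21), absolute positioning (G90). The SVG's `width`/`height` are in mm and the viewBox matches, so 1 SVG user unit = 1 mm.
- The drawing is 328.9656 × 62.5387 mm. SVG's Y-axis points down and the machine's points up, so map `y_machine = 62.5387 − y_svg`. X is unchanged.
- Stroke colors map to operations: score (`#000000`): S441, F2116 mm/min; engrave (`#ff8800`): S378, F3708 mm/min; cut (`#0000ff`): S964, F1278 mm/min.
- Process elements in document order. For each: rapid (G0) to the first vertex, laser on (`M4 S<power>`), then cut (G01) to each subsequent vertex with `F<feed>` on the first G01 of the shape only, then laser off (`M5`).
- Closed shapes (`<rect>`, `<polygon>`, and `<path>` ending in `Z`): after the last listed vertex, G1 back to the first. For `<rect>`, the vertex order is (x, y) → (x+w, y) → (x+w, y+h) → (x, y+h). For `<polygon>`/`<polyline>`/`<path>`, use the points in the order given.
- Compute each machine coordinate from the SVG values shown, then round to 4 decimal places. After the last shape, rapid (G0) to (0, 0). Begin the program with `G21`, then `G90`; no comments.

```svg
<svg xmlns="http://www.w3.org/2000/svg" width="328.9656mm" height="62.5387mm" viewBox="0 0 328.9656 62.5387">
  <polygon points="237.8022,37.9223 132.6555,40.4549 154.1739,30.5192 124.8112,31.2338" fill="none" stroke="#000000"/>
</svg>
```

viewBox `0 0 328.9656 62.5387` with mm width/height → 1 unit = 1 mm. Flip: y_m = 62.5387 − y_svg.

**Shape 1** — `<polygon>` closed polygon, stroke `#000000` → score (S441, F2116). Machine vertices: (237.8022,24.6164) → (132.6555,22.0838) → (154.1739,32.0195) → (124.8112,31.3049) → (237.8022,24.6164). Closed: final G1 returns to the first vertex.

G21
G90
G0 X237.8022 Y24.6164
M4 S441
G01 X132.6555 Y22.0838 F2116
G01 X154.1739 Y32.0195
G01 X124.8112 Y31.3049
G01 X237.8022 Y24.6164
M5
G0 X0.0000 Y0.0000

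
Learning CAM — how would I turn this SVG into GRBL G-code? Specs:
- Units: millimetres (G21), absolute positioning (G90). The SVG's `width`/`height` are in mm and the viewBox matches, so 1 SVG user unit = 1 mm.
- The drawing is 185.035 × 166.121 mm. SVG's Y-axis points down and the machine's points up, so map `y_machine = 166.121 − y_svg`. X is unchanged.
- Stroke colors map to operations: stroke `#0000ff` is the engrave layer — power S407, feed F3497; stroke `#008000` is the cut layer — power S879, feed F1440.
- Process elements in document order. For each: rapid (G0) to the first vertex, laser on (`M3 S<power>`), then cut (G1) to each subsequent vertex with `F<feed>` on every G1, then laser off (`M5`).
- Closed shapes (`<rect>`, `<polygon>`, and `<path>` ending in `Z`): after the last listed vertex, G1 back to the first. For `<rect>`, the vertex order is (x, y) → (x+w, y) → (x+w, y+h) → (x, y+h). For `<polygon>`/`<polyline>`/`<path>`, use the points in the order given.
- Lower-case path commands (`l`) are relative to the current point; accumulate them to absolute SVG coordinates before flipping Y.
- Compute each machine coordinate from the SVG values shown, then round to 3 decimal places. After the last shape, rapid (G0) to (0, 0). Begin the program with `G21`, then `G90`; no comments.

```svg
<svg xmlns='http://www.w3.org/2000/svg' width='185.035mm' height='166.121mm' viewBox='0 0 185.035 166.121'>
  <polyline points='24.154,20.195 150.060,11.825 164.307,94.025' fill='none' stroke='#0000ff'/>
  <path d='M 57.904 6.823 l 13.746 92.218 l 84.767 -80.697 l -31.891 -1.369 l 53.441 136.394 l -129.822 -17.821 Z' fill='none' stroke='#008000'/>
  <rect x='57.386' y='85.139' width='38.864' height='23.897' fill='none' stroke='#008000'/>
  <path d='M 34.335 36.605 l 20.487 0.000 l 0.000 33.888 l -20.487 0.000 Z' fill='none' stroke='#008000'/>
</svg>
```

G21
G90
G0 X24.154 Y145.926
M3 S407
G1 X150.060 Y154.296 F3497
G1 X164.307 Y72.096 F3497
M5
G0 X57.904 Y159.298
M3 S879
G1 X71.650 Y67.080 F1440
G1 X156.417 Y147.777 F1440
G1 X124.526 Y149.146 F1440
G1 X177.967 Y12.752 F1440
G1 X48.145 Y30.573 F1440
G1 X57.904 Y159.298 F1440
M5
G0 X57.386 Y80.982
M3 S879
G1 X96.250 Y80.982 F1440
G1 X96.250 Y57.085 F1440
G1 X57.386 Y57.085 F1440
G1 X57.386 Y80.982 F1440
M5
G0 X34.335 Y129.516
M3 S879
G1 X54.822 Y129.516 F1440
G1 X54.822 Y95.628 F1440
G1 X34.335 Y95.628 F1440
G1 X34.335 Y129.516 F1440
M5
G0 X0.000 Y0.000

1 u = 1 mm; y_m = 166.121 − y.

[1] `<polyline>` open polyline, #0000ff→engrave S407 F3497: (24.154,145.926) → (150.060,154.296) → (164.307,72.096)

[2] `<path>` closed polygon, #008000→cut S879 F1440: (57.904,159.298) → (71.650,67.080) → (156.417,147.777) → (124.526,149.146) → (177.967,12.752) → (48.145,30.573) → (57.904,159.298) (closed)

[3] `<rect>` rectangle, #008000→cut S879 F1440: (57.386,80.982) → (96.250,80.982) → (96.250,57.085) → (57.386,57.085) → (57.386,80.982) (closed)

[4] `<path>` rectangle, #008000→cut S879 F1440: (34.335,129.516) → (54.822,129.516) → (54.822,95.628) → (34.335,95.628) → (34.335,129.516) (closed)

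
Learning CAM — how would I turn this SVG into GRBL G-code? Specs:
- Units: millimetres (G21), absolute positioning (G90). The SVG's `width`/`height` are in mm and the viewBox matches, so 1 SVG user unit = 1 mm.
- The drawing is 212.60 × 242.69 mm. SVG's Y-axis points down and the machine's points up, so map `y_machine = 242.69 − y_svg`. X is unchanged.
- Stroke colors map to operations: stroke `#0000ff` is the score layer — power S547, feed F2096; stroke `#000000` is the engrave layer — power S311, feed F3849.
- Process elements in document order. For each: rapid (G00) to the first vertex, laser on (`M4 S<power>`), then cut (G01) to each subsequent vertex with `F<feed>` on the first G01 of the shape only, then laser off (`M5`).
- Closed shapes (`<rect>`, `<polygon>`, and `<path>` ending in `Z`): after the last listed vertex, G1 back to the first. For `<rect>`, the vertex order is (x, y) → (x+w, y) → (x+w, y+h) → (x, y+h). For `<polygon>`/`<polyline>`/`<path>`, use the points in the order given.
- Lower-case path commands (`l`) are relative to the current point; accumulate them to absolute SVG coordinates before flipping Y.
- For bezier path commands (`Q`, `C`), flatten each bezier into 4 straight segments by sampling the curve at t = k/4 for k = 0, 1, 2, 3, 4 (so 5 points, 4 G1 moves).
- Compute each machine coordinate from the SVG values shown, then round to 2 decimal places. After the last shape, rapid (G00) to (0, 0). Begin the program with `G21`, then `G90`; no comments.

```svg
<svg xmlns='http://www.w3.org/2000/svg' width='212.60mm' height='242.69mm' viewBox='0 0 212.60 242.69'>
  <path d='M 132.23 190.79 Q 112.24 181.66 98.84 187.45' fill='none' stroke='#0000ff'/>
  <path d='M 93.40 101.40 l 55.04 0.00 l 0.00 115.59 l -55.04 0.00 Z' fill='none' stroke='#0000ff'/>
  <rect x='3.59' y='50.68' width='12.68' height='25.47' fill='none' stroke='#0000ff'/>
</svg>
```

viewBox `0 0 212.60 242.69` with mm width/height → 1 unit = 1 mm. Flip: y_m = 242.69 − y_svg.

**Shape 1** — `<path>` quadratic bezier, stroke `#0000ff` → score (S547, F2096). Control points (SVG): P0=(132.23,190.79), P1=(112.24,181.66), P2=(98.84,187.45); sampled at t=k/4. Machine vertices: (132.23,51.90) → (122.65,55.53) → (113.89,57.30) → (105.95,57.20) → (98.84,55.24). Open path.

**Shape 2** — `<path>` rectangle, stroke `#0000ff` → score (S547, F2096). Machine vertices: (93.40,141.29) → (148.44,141.29) → (148.44,25.70) → (93.40,25.70) → (93.40,141.29). Closed: final G1 returns to the first vertex.

**Shape 3** — `<rect>` rectangle, stroke `#0000ff` → score (S547, F2096). Machine vertices: (3.59,192.01) → (16.27,192.01) → (16.27,166.54) → (3.59,166.54) → (3.59,192.01). Closed: final G1 returns to the first vertex.

G21
G90
G00 X132.23 Y51.90
M4 S547
G01 X122.65 Y55.53 F2096
G01 X113.89 Y57.30
G01 X105.95 Y57.20
G01 X98.84 Y55.24
M5
G00 X93.40 Y141.29
M4 S547
G01 X148.44 Y141.29 F2096
G01 X148.44 Y25.70
G01 X93.40 Y25.70
G01 X93.40 Y141.29
M5
G00 X3.59 Y192.01
M4 S547
G01 X16.27 Y192.01 F2096
G01 X16.27 Y166.54
G01 X3.59 Y166.54
G01 X3.59 Y192.01
M5
G00 X0.00 Y0.00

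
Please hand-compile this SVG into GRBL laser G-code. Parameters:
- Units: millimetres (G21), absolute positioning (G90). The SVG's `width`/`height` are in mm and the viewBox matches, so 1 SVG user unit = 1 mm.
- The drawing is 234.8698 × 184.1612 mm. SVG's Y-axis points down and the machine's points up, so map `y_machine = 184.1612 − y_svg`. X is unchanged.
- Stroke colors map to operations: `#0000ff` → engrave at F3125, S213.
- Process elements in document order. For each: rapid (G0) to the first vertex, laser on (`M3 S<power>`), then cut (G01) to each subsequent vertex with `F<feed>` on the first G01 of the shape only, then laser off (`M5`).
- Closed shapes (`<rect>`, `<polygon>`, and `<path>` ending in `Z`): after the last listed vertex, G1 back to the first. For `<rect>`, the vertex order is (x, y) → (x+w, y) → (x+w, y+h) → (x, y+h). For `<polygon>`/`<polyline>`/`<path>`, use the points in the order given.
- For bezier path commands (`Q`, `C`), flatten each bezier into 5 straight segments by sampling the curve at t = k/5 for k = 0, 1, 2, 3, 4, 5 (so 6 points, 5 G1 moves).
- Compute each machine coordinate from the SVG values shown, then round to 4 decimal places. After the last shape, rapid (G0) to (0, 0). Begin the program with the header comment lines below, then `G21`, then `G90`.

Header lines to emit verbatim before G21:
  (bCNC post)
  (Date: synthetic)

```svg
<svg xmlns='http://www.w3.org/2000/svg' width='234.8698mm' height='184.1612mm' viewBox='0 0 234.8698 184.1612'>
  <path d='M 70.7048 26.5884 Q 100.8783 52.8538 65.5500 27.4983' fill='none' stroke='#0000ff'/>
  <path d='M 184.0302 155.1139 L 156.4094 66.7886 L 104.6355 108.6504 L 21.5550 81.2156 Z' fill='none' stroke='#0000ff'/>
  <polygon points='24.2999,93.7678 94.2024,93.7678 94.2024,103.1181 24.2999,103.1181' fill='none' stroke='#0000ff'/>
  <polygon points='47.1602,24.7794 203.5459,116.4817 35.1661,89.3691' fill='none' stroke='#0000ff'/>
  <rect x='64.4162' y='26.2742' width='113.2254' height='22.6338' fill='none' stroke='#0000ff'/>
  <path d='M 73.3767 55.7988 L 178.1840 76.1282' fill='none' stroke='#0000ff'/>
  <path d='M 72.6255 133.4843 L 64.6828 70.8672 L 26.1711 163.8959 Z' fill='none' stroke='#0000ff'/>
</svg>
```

1 u = 1 mm; y_m = 184.1612 − y.

[1] `<path>` quadratic bezier, #0000ff→engrave S213 F3125: (70.7048,157.5728) → (80.1541,149.1315) → (84.3633,144.8198) → (83.3324,144.6378) → (77.0612,148.5855) → (65.5500,156.6629)

[2] `<path>` closed polygon, #0000ff→engrave S213 F3125: (184.0302,29.0473) → (156.4094,117.3726) → (104.6355,75.5108) → (21.5550,102.9456) → (184.0302,29.0473) (closed)

[3] `<polygon>` rectangle, #0000ff→engrave S213 F3125: (24.2999,90.3934) → (94.2024,90.3934) → (94.2024,81.0431) → (24.2999,81.0431) → (24.2999,90.3934) (closed)

[4] `<polygon>` closed polygon, #0000ff→engrave S213 F3125: (47.1602,159.3818) → (203.5459,67.6795) → (35.1661,94.7921) → (47.1602,159.3818) (closed)

[5] `<rect>` rectangle, #0000ff→engrave S213 F3125: (64.4162,157.8870) → (177.6416,157.8870) → (177.6416,135.2532) → (64.4162,135.2532) → (64.4162,157.8870) (closed)

[6] `<path>` line segment, #0000ff→engrave S213 F3125: (73.3767,128.3624) → (178.1840,108.0330)

[7] `<path>` closed polygon, #0000ff→engrave S213 F3125: (72.6255,50.6769) → (64.6828,113.2940) → (26.1711,20.2653) → (72.6255,50.6769) (closed)

(bCNC post)
(Date: synthetic)
G21
G90
G0 X70.7048 Y157.5728
M3 S213
G01 X80.1541 Y149.1315 F3125
G01 X84.3633 Y144.8198
G01 X83.3324 Y144.6378
G01 X77.0612 Y148.5855
G01 X65.5500 Y156.6629
M5
G0 X184.0302 Y29.0473
M3 S213
G01 X156.4094 Y117.3726 F3125
G01 X104.6355 Y75.5108
G01 X21.5550 Y102.9456
G01 X184.0302 Y29.0473
M5
G0 X24.2999 Y90.3934
M3 S213
G01 X94.2024 Y90.3934 F3125
G01 X94.2024 Y81.0431
G01 X24.2999 Y81.0431
G01 X24.2999 Y90.3934
M5
G0 X47.1602 Y159.3818
M3 S213
G01 X203.5459 Y67.6795 F3125
G01 X35.1661 Y94.7921
G01 X47.1602 Y159.3818
M5
G0 X64.4162 Y157.8870
M3 S213
G01 X177.6416 Y157.8870 F3125
G01 X177.6416 Y135.2532
G01 X64.4162 Y135.2532
G01 X64.4162 Y157.8870
M5
G0 X73.3767 Y128.3624
M3 S213
G01 X178.1840 Y108.0330 F3125
M5
G0 X72.6255 Y50.6769
M3 S213
G01 X64.6828 Y113.2940 F3125
G01 X26.1711 Y20.2653
G01 X72.6255 Y50.6769
M5
G0 X0.0000 Y0.0000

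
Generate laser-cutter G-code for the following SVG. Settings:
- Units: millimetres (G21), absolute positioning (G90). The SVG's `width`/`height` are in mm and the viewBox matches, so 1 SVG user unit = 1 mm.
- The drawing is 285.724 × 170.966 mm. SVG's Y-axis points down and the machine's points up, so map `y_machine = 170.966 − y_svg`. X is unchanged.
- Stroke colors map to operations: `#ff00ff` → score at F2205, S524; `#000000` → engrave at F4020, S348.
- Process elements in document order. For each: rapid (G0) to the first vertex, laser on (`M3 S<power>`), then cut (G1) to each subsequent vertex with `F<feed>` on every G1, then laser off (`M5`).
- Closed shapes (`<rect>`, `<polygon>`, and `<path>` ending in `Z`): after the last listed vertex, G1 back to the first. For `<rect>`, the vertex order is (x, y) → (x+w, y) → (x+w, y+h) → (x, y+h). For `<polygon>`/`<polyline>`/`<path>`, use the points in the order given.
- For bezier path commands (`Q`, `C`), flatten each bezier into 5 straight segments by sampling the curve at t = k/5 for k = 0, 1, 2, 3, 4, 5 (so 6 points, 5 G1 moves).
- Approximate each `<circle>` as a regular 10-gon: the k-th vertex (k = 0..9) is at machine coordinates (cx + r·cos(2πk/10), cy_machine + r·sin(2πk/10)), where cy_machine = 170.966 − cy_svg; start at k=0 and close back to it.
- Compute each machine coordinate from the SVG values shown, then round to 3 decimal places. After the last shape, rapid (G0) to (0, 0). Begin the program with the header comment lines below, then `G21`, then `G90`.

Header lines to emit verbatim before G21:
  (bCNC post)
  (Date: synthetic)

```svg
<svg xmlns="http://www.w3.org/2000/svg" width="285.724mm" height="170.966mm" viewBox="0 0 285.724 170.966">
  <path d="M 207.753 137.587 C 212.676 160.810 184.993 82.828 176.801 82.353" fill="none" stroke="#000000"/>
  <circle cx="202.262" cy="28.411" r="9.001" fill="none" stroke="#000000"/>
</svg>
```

Since the viewBox matches the mm dimensions, user units are millimetres directly. The only transform is the Y-flip y_m = 170.966 − y_svg.

Shape 1 is a cubic bezier drawn with `<path>`. Its stroke #000000 means engrave at S348, F4020. After flipping Y the toolpath is (207.753,33.379) → (207.211,30.160) → (201.344,42.652) → (192.653,62.277) → (183.638,80.457) → (176.801,88.613).

Shape 2 is a circle drawn with `<circle>`. Its stroke #000000 means engrave at S348, F4020. After flipping Y the toolpath is (211.263,142.555) → (209.544,147.846) → (205.043,151.115) → (199.481,151.115) → (194.980,147.846) → (193.261,142.555) → (194.980,137.264) → (199.481,133.995) → (205.043,133.995) → (209.544,137.264) → (211.263,142.555), returning to the start.

(bCNC post)
(Date: synthetic)
G21
G90
G0 X207.753 Y33.379
M3 S348
G1 X207.211 Y30.160 F4020
G1 X201.344 Y42.652 F4020
G1 X192.653 Y62.277 F4020
G1 X183.638 Y80.457 F4020
G1 X176.801 Y88.613 F4020
M5
G0 X211.263 Y142.555
M3 S348
G1 X209.544 Y147.846 F4020
G1 X205.043 Y151.115 F4020
G1 X199.481 Y151.115 F4020
G1 X194.980 Y147.846 F4020
G1 X193.261 Y142.555 F4020
G1 X194.980 Y137.264 F4020
G1 X199.481 Y133.995 F4020
G1 X205.043 Y133.995 F4020
G1 X209.544 Y137.264 F4020
G1 X211.263 Y142.555 F4020
M5
G0 X0.000 Y0.000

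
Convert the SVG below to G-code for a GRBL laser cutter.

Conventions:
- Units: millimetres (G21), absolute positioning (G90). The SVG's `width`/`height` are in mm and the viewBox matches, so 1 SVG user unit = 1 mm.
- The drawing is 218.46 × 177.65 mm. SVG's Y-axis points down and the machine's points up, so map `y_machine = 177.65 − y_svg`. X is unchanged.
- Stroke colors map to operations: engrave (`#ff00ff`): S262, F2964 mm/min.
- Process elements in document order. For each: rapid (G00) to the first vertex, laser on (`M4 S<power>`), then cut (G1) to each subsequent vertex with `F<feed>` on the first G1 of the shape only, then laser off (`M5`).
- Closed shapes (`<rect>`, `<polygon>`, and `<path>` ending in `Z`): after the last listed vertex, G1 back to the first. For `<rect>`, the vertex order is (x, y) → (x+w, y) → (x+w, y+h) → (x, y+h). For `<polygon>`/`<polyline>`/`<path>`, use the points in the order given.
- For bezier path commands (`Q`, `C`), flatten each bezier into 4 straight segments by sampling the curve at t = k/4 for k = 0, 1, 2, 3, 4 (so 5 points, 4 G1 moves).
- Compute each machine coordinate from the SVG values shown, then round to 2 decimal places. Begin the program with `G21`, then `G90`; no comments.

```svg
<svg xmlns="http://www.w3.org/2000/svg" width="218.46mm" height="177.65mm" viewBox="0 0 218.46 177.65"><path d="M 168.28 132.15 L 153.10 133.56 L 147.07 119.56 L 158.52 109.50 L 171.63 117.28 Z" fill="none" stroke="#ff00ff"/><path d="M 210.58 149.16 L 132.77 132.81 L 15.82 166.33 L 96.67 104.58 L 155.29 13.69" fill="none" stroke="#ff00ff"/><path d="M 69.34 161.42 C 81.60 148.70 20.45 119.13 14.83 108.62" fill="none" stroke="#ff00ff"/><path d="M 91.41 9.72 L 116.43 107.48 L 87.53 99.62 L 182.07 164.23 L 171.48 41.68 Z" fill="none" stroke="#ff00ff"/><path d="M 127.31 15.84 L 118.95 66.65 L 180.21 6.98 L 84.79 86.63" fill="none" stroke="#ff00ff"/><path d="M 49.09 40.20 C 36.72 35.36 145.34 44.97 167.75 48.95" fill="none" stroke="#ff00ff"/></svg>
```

G21
G90
G00 X168.28 Y45.50
M4 S262
G1 X153.10 Y44.09 F2964
G1 X147.07 Y58.09
G1 X158.52 Y68.15
G1 X171.63 Y60.37
G1 X168.28 Y45.50
M5
G00 X210.58 Y28.49
M4 S262
G1 X132.77 Y44.84 F2964
G1 X15.82 Y11.32
G1 X96.67 Y73.07
G1 X155.29 Y163.96
M5
G00 X69.34 Y16.23
M4 S262
G1 X66.79 Y28.37 F2964
G1 X48.79 Y43.46
G1 X27.44 Y58.13
G1 X14.83 Y69.03
M5
G00 X91.41 Y167.93
M4 S262
G1 X116.43 Y70.17 F2964
G1 X87.53 Y78.03
G1 X182.07 Y13.42
G1 X171.48 Y135.97
G1 X91.41 Y167.93
M5
G00 X127.31 Y161.81
M4 S262
G1 X118.95 Y111.00 F2964
G1 X180.21 Y170.67
G1 X84.79 Y91.02
M5
G00 X49.09 Y137.45
M4 S262
G1 X59.26 Y138.68 F2964
G1 X95.38 Y136.38
G1 X138.02 Y132.43
G1 X167.75 Y128.70
M5

Since the viewBox matches the mm dimensions, user units are millimetres directly. The only transform is the Y-flip y_m = 177.65 − y_svg.

Shape 1 is a regular polygon drawn with `<path>`. Its stroke #ff00ff means engrave at S262, F2964. After flipping Y the toolpath is (168.28,45.50) → (153.10,44.09) → (147.07,58.09) → (158.52,68.15) → (171.63,60.37) → (168.28,45.50), returning to the start.

Shape 2 is a open polyline drawn with `<path>`. Its stroke #ff00ff means engrave at S262, F2964. After flipping Y the toolpath is (210.58,28.49) → (132.77,44.84) → (15.82,11.32) → (96.67,73.07) → (155.29,163.96).

Shape 3 is a cubic bezier drawn with `<path>`. Its stroke #ff00ff means engrave at S262, F2964. After flipping Y the toolpath is (69.34,16.23) → (66.79,28.37) → (48.79,43.46) → (27.44,58.13) → (14.83,69.03).

Shape 4 is a closed polygon drawn with `<path>`. Its stroke #ff00ff means engrave at S262, F2964. After flipping Y the toolpath is (91.41,167.93) → (116.43,70.17) → (87.53,78.03) → (182.07,13.42) → (171.48,135.97) → (91.41,167.93), returning to the start.

Shape 5 is a open polyline drawn with `<path>`. Its stroke #ff00ff means engrave at S262, F2964. After flipping Y the toolpath is (127.31,161.81) → (118.95,111.00) → (180.21,170.67) → (84.79,91.02).

Shape 6 is a cubic bezier drawn with `<path>`. Its stroke #ff00ff means engrave at S262, F2964. After flipping Y the toolpath is (49.09,137.45) → (59.26,138.68) → (95.38,136.38) → (138.02,132.43) → (167.75,128.70).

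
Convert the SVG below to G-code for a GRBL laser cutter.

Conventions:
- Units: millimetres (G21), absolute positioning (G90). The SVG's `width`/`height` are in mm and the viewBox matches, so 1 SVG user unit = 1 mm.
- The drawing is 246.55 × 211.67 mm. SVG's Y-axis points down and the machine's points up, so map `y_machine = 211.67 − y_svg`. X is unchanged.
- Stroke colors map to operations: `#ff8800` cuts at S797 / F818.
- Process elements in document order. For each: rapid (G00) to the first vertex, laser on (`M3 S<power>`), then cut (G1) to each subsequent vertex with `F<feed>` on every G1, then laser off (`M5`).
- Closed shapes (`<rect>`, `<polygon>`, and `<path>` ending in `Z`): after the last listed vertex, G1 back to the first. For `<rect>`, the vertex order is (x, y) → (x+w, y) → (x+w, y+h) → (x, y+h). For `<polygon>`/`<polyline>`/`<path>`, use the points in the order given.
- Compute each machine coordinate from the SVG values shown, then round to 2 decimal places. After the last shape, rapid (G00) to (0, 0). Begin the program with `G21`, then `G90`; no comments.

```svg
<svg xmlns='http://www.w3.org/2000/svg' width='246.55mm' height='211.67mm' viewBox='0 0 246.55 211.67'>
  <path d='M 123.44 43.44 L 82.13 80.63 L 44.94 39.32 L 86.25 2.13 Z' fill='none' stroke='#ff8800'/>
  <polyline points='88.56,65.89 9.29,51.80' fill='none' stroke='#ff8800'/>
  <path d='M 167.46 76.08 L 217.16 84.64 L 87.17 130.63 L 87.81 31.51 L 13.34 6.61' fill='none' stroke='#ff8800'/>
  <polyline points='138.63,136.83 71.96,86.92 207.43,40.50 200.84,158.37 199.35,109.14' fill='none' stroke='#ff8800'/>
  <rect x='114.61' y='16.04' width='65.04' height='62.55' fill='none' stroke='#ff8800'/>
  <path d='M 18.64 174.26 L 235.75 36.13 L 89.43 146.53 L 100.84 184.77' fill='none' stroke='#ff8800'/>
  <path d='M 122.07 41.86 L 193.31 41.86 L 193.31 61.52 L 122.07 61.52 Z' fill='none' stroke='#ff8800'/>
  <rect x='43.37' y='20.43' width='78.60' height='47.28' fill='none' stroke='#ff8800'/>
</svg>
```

1 u = 1 mm; y_m = 211.67 − y.

[1] `<path>` regular polygon, #ff8800→cut S797 F818: (123.44,168.23) → (82.13,131.04) → (44.94,172.35) → (86.25,209.54) → (123.44,168.23) (closed)

[2] `<polyline>` line segment, #ff8800→cut S797 F818: (88.56,145.78) → (9.29,159.87)

[3] `<path>` open polyline, #ff8800→cut S797 F818: (167.46,135.59) → (217.16,127.03) → (87.17,81.04) → (87.81,180.16) → (13.34,205.06)

[4] `<polyline>` open polyline, #ff8800→cut S797 F818: (138.63,74.84) → (71.96,124.75) → (207.43,171.17) → (200.84,53.30) → (199.35,102.53)

[5] `<rect>` rectangle, #ff8800→cut S797 F818: (114.61,195.63) → (179.65,195.63) → (179.65,133.08) → (114.61,133.08) → (114.61,195.63) (closed)

[6] `<path>` open polyline, #ff8800→cut S797 F818: (18.64,37.41) → (235.75,175.54) → (89.43,65.14) → (100.84,26.90)

[7] `<path>` rectangle, #ff8800→cut S797 F818: (122.07,169.81) → (193.31,169.81) → (193.31,150.15) → (122.07,150.15) → (122.07,169.81) (closed)

[8] `<rect>` rectangle, #ff8800→cut S797 F818: (43.37,191.24) → (121.97,191.24) → (121.97,143.96) → (43.37,143.96) → (43.37,191.24) (closed)

G21
G90
G00 X123.44 Y168.23
M3 S797
G1 X82.13 Y131.04 F818
G1 X44.94 Y172.35 F818
G1 X86.25 Y209.54 F818
G1 X123.44 Y168.23 F818
M5
G00 X88.56 Y145.78
M3 S797
G1 X9.29 Y159.87 F818
M5
G00 X167.46 Y135.59
M3 S797
G1 X217.16 Y127.03 F818
G1 X87.17 Y81.04 F818
G1 X87.81 Y180.16 F818
G1 X13.34 Y205.06 F818
M5
G00 X138.63 Y74.84
M3 S797
G1 X71.96 Y124.75 F818
G1 X207.43 Y171.17 F818
G1 X200.84 Y53.30 F818
G1 X199.35 Y102.53 F818
M5
G00 X114.61 Y195.63
M3 S797
G1 X179.65 Y195.63 F818
G1 X179.65 Y133.08 F818
G1 X114.61 Y133.08 F818
G1 X114.61 Y195.63 F818
M5
G00 X18.64 Y37.41
M3 S797
G1 X235.75 Y175.54 F818
G1 X89.43 Y65.14 F818
G1 X100.84 Y26.90 F818
M5
G00 X122.07 Y169.81
M3 S797
G1 X193.31 Y169.81 F818
G1 X193.31 Y150.15 F818
G1 X122.07 Y150.15 F818
G1 X122.07 Y169.81 F818
M5
G00 X43.37 Y191.24
M3 S797
G1 X121.97 Y191.24 F818
G1 X121.97 Y143.96 F818
G1 X43.37 Y143.96 F818
G1 X43.37 Y191.24 F818
M5
G00 X0.00 Y0.00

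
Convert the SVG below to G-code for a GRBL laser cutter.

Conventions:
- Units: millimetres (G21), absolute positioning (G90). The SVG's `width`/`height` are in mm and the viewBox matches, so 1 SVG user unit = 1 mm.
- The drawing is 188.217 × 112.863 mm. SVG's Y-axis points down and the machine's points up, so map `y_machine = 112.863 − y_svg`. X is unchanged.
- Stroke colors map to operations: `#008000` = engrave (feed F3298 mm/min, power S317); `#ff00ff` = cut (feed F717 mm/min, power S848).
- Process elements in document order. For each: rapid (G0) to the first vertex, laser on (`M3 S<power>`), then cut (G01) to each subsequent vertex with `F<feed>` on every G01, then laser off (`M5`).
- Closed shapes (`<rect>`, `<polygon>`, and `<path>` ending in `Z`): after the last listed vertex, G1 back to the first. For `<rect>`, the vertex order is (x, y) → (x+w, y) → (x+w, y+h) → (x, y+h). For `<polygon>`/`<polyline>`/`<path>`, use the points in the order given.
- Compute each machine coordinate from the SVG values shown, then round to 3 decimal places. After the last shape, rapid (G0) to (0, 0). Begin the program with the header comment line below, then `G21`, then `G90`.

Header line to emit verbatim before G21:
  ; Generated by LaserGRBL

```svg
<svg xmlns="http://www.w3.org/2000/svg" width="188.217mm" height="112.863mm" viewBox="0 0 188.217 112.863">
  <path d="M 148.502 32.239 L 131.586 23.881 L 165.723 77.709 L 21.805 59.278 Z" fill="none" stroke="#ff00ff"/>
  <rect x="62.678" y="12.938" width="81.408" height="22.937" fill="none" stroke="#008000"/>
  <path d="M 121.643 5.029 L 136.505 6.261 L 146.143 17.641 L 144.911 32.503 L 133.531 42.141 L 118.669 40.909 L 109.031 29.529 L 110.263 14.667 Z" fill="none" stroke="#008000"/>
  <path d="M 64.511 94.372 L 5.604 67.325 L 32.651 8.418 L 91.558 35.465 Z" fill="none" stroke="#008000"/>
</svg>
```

viewBox `0 0 188.217 112.863` with mm width/height → 1 unit = 1 mm. Flip: y_m = 112.863 − y_svg.

**Shape 1** — `<path>` closed polygon, stroke `#ff00ff` → cut (S848, F717). Machine vertices: (148.502,80.624) → (131.586,88.982) → (165.723,35.154) → (21.805,53.585) → (148.502,80.624). Closed: final G1 returns to the first vertex.

**Shape 2** — `<rect>` rectangle, stroke `#008000` → engrave (S317, F3298). Machine vertices: (62.678,99.925) → (144.086,99.925) → (144.086,76.988) → (62.678,76.988) → (62.678,99.925). Closed: final G1 returns to the first vertex.

**Shape 3** — `<path>` regular polygon, stroke `#008000` → engrave (S317, F3298). Machine vertices: (121.643,107.834) → (136.505,106.602) → (146.143,95.222) → (144.911,80.360) → (133.531,70.722) → (118.669,71.954) → (109.031,83.334) → (110.263,98.196) → (121.643,107.834). Closed: final G1 returns to the first vertex.

**Shape 4** — `<path>` regular polygon, stroke `#008000` → engrave (S317, F3298). Machine vertices: (64.511,18.491) → (5.604,45.538) → (32.651,104.445) → (91.558,77.398) → (64.511,18.491). Closed: final G1 returns to the first vertex.

; Generated by LaserGRBL
G21
G90
G0 X148.502 Y80.624
M3 S848
G01 X131.586 Y88.982 F717
G01 X165.723 Y35.154 F717
G01 X21.805 Y53.585 F717
G01 X148.502 Y80.624 F717
M5
G0 X62.678 Y99.925
M3 S317
G01 X144.086 Y99.925 F3298
G01 X144.086 Y76.988 F3298
G01 X62.678 Y76.988 F3298
G01 X62.678 Y99.925 F3298
M5
G0 X121.643 Y107.834
M3 S317
G01 X136.505 Y106.602 F3298
G01 X146.143 Y95.222 F3298
G01 X144.911 Y80.360 F3298
G01 X133.531 Y70.722 F3298
G01 X118.669 Y71.954 F3298
G01 X109.031 Y83.334 F3298
G01 X110.263 Y98.196 F3298
G01 X121.643 Y107.834 F3298
M5
G0 X64.511 Y18.491
M3 S317
G01 X5.604 Y45.538 F3298
G01 X32.651 Y104.445 F3298
G01 X91.558 Y77.398 F3298
G01 X64.511 Y18.491 F3298
M5
G0 X0.000 Y0.000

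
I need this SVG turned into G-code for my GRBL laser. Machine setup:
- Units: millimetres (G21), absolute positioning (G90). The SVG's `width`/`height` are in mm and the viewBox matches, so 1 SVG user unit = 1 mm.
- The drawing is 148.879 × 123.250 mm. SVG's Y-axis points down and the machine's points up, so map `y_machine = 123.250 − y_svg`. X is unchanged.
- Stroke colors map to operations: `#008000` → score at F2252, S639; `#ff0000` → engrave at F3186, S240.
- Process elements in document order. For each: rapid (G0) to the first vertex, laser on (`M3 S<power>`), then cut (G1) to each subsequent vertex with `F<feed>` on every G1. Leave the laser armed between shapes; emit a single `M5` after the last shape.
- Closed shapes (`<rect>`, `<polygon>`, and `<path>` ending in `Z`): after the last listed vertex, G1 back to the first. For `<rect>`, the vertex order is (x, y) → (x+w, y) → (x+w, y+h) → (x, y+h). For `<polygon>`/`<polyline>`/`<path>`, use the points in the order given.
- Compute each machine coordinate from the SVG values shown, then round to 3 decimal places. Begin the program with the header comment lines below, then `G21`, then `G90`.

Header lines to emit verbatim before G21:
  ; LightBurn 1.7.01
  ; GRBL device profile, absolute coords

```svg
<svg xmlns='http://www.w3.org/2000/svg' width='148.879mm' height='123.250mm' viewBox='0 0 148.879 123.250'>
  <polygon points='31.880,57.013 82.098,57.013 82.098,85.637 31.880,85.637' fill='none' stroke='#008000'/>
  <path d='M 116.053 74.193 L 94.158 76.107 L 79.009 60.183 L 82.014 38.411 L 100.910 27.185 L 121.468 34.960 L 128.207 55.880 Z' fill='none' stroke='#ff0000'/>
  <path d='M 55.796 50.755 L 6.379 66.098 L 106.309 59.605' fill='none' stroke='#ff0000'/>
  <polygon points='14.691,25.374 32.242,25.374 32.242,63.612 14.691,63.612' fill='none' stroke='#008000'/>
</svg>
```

; LightBurn 1.7.01
; GRBL device profile, absolute coords
G21
G90
G0 X31.880 Y66.237
M3 S639
G1 X82.098 Y66.237 F2252
G1 X82.098 Y37.613 F2252
G1 X31.880 Y37.613 F2252
G1 X31.880 Y66.237 F2252
G0 X116.053 Y49.057
M3 S240
G1 X94.158 Y47.143 F3186
G1 X79.009 Y63.067 F3186
G1 X82.014 Y84.839 F3186
G1 X100.910 Y96.065 F3186
G1 X121.468 Y88.290 F3186
G1 X128.207 Y67.370 F3186
G1 X116.053 Y49.057 F3186
G0 X55.796 Y72.495
M3 S240
G1 X6.379 Y57.152 F3186
G1 X106.309 Y63.645 F3186
G0 X14.691 Y97.876
M3 S639
G1 X32.242 Y97.876 F2252
G1 X32.242 Y59.638 F2252
G1 X14.691 Y59.638 F2252
G1 X14.691 Y97.876 F2252
M5

Since the viewBox matches the mm dimensions, user units are millimetres directly. The only transform is the Y-flip y_m = 123.250 − y_svg.

Shape 1 is a rectangle drawn with `<polygon>`. Its stroke #008000 means score at S639, F2252. After flipping Y the toolpath is (31.880,66.237) → (82.098,66.237) → (82.098,37.613) → (31.880,37.613) → (31.880,66.237), returning to the start.

Shape 2 is a regular polygon drawn with `<path>`. Its stroke #ff0000 means engrave at S240, F3186. After flipping Y the toolpath is (116.053,49.057) → (94.158,47.143) → (79.009,63.067) → (82.014,84.839) → (100.910,96.065) → (121.468,88.290) → (128.207,67.370) → (116.053,49.057), returning to the start.

Shape 3 is a open polyline drawn with `<path>`. Its stroke #ff0000 means engrave at S240, F3186. After flipping Y the toolpath is (55.796,72.495) → (6.379,57.152) → (106.309,63.645).

Shape 4 is a rectangle drawn with `<polygon>`. Its stroke #008000 means score at S639, F2252. After flipping Y the toolpath is (14.691,97.876) → (32.242,97.876) → (32.242,59.638) → (14.691,59.638) → (14.691,97.876), returning to the start.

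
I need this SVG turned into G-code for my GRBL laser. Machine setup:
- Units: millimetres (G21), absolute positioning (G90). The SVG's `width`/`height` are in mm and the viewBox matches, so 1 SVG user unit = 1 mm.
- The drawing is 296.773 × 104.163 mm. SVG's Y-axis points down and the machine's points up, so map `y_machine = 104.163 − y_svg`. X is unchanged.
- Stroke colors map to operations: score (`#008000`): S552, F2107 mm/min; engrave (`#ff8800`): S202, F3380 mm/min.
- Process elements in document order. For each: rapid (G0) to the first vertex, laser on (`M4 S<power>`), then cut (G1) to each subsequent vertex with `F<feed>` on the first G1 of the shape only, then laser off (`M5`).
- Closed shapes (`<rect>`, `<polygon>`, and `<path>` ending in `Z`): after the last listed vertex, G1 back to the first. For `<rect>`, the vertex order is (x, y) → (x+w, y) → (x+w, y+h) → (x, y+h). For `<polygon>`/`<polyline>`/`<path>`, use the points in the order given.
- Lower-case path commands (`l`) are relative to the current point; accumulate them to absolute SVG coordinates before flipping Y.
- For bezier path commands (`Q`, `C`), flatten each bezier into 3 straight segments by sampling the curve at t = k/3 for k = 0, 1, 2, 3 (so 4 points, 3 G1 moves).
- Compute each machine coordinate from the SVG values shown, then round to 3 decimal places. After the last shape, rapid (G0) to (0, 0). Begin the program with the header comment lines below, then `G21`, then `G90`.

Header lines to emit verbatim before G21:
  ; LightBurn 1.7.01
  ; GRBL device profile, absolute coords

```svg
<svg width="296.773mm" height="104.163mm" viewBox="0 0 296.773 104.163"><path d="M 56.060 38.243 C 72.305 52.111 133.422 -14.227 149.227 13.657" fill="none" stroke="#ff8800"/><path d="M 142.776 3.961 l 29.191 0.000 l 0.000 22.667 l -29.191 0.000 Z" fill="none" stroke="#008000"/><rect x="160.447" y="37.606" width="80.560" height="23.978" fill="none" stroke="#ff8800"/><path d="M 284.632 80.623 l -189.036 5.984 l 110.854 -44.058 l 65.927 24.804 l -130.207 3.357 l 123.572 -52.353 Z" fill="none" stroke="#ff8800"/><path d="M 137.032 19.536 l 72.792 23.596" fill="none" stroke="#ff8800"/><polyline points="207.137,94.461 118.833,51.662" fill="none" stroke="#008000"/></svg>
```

; LightBurn 1.7.01
; GRBL device profile, absolute coords
G21
G90
G0 X56.060 Y65.920
M4 S202
G1 X83.922 Y72.327 F3380
G1 X121.658 Y93.443
G1 X149.227 Y90.506
M5
G0 X142.776 Y100.202
M4 S552
G1 X171.967 Y100.202 F2107
G1 X171.967 Y77.535
G1 X142.776 Y77.535
G1 X142.776 Y100.202
M5
G0 X160.447 Y66.557
M4 S202
G1 X241.007 Y66.557 F3380
G1 X241.007 Y42.579
G1 X160.447 Y42.579
G1 X160.447 Y66.557
M5
G0 X284.632 Y23.540
M4 S202
G1 X95.596 Y17.556 F3380
G1 X206.450 Y61.614
G1 X272.377 Y36.810
G1 X142.170 Y33.453
G1 X265.742 Y85.806
G1 X284.632 Y23.540
M5
G0 X137.032 Y84.627
M4 S202
G1 X209.824 Y61.031 F3380
M5
G0 X207.137 Y9.702
M4 S552
G1 X118.833 Y52.501 F2107
M5
G0 X0.000 Y0.000

1 u = 1 mm; y_m = 104.163 − y.

[1] `<path>` cubic bezier, #ff8800→engrave S202 F3380: (56.060,65.920) → (83.922,72.327) → (121.658,93.443) → (149.227,90.506)

[2] `<path>` rectangle, #008000→score S552 F2107: (142.776,100.202) → (171.967,100.202) → (171.967,77.535) → (142.776,77.535) → (142.776,100.202) (closed)

[3] `<rect>` rectangle, #ff8800→engrave S202 F3380: (160.447,66.557) → (241.007,66.557) → (241.007,42.579) → (160.447,42.579) → (160.447,66.557) (closed)

[4] `<path>` closed polygon, #ff8800→engrave S202 F3380: (284.632,23.540) → (95.596,17.556) → (206.450,61.614) → (272.377,36.810) → (142.170,33.453) → (265.742,85.806) → (284.632,23.540) (closed)

[5] `<path>` line segment, #ff8800→engrave S202 F3380: (137.032,84.627) → (209.824,61.031)

[6] `<polyline>` line segment, #008000→score S552 F2107: (207.137,9.702) → (118.833,52.501)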